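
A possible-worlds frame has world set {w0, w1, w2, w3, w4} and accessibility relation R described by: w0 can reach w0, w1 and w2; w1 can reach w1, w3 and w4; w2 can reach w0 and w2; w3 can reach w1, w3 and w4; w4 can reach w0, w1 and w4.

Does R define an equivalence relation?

Reflexive: yes — every world is R-related to itself.
Symmetric: no — w0 R w1 but not w1 R w0.
Transitive: no — w0 R w1 and w1 R w3, but not w0 R w3.
So R is not an equivalence relation.

No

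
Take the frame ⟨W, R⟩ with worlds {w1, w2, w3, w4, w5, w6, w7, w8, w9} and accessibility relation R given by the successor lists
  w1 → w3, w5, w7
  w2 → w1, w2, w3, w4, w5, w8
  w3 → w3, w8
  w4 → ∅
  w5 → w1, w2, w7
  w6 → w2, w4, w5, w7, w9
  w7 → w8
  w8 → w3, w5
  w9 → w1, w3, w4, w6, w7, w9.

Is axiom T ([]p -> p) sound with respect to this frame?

No

The schema T characterises exactly the reflexive frames.
Reflexive: no — w1 is not related to itself.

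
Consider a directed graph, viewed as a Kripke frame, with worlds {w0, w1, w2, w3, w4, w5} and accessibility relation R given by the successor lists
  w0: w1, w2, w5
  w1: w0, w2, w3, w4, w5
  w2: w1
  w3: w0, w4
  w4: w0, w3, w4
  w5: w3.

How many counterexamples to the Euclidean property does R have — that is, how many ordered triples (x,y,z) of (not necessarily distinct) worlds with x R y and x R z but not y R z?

Enumerating: (w0,w1,w1), (w0,w2,w2), (w0,w2,w5), (w0,w5,w1), (w0,w5,w2), (w0,w5,w5), (w1,w0,w0), (w1,w0,w3), (w1,w0,w4), (w1,w2,w0), (w1,w2,w2), (w1,w2,w3), … and 19 more.
Total: 31.

31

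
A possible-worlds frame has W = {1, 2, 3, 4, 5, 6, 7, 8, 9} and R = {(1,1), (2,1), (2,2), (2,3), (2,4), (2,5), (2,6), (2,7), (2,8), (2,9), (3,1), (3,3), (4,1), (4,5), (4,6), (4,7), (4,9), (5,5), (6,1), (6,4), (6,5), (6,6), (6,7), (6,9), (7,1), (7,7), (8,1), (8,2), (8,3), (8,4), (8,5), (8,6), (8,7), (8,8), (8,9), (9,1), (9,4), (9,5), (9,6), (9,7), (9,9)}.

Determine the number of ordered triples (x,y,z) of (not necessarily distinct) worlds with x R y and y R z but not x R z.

Enumerating: (4,6,4), (4,9,4).

2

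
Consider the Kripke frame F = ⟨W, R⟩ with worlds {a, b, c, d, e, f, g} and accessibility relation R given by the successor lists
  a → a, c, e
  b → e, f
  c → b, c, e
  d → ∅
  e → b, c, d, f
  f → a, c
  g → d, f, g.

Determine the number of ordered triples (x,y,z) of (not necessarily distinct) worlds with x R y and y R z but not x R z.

Enumerating: (a,c,b), (a,e,b), (a,e,d), (a,e,f), (b,e,b), (b,e,c), (b,e,d), (b,f,a), (b,f,c), (c,b,f), (c,e,d), (c,e,f), … and 8 more.
Total: 20.

20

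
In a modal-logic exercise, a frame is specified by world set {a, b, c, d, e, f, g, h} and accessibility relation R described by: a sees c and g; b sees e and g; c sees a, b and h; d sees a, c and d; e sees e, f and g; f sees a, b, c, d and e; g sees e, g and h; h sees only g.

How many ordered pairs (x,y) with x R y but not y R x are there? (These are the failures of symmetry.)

Enumerating: (a,g), (b,e), (b,g), (c,b), (c,h), (d,a), (d,c), (f,a), (f,b), (f,c), (f,d).

11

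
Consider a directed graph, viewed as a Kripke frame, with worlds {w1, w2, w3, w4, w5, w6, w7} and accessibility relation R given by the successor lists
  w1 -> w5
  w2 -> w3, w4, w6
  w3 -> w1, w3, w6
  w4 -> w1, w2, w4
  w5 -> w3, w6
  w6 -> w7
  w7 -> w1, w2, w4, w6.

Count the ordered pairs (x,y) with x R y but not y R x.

11

Enumerating: (w1,w5), (w2,w3), (w2,w6), (w3,w1), (w3,w6), (w4,w1), (w5,w3), (w5,w6), (w7,w1), (w7,w2), (w7,w4).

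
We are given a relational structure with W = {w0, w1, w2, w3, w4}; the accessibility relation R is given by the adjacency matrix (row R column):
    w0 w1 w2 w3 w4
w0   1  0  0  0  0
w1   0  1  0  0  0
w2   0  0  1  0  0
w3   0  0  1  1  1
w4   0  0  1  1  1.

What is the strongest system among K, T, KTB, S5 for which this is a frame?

Reflexive (axiom T): yes — every world is R-related to itself.
Symmetric (axiom B): no — w3 R w2 but not w2 R w3.
Euclidean (axiom 5): no — w3 R w2 and w3 R w4, but not w2 R w4.
So F validates K, T; KTB would additionally require R to be symmetric. The strongest is T.

T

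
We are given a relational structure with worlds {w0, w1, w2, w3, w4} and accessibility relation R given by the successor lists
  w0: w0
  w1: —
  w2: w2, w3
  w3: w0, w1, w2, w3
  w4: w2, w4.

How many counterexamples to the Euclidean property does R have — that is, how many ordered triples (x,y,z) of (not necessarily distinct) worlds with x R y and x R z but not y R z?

Enumerating: (w3,w0,w1), (w3,w0,w2), (w3,w0,w3), (w3,w1,w0), (w3,w1,w1), (w3,w1,w2), (w3,w1,w3), (w3,w2,w0), (w3,w2,w1), (w4,w2,w4).

10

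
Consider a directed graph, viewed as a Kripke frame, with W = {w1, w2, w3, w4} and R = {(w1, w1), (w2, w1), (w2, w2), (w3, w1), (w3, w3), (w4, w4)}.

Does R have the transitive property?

Transitive: yes — every two-step R-path is closed by a direct edge.

Yes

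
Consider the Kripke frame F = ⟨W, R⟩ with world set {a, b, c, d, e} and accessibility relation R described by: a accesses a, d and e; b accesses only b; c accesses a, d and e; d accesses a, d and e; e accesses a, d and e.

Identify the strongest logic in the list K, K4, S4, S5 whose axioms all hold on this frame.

K4

Transitive (axiom 4): yes — every two-step R-path is closed by a direct edge.
Reflexive (axiom T): no — c is not related to itself.
Euclidean (axiom 5): yes — any two successors of a common world are R-related.
So F validates K, K4; S4 would additionally require R to be reflexive. The strongest is K4.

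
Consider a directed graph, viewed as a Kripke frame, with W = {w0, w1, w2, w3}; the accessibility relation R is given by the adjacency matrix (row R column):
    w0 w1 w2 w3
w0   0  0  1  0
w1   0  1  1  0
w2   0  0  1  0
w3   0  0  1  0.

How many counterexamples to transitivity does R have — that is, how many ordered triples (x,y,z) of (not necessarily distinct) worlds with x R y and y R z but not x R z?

0

R is transitive; there are no such tuples.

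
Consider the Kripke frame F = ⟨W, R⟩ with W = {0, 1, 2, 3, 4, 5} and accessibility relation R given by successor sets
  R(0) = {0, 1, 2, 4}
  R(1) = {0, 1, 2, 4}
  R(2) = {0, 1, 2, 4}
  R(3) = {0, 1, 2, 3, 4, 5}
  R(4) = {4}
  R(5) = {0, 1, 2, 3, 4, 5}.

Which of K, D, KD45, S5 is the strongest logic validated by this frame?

Serial (axiom D): yes — every world has a successor (e.g. 0 R 0).
Euclidean (axiom 5): no — 0 R 4 and 0 R 1, but not 4 R 1.
Transitive (axiom 4): yes — every two-step R-path is closed by a direct edge.
Reflexive (axiom T): yes — every world is R-related to itself.
So F validates K, D; KD45 would additionally require R to be Euclidean. The strongest is D.

D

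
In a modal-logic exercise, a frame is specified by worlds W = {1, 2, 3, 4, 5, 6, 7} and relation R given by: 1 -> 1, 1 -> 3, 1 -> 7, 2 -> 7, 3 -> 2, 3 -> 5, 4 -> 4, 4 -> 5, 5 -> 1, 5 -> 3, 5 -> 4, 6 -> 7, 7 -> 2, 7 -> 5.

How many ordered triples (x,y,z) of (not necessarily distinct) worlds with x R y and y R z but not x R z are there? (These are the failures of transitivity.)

Enumerating: (1,3,2), (1,3,5), (1,7,2), (1,7,5), (2,7,2), (2,7,5), (3,2,7), (3,5,1), (3,5,3), (3,5,4), (4,5,1), (4,5,3), … and 10 more.
Total: 22.

22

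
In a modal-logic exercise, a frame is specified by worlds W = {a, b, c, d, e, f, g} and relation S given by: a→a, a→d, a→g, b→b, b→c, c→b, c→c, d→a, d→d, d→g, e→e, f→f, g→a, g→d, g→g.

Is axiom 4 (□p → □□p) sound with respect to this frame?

Axiom 4 corresponds to the accessibility relation being transitive.
Transitive: yes — every two-step S-path is closed by a direct edge.

Yes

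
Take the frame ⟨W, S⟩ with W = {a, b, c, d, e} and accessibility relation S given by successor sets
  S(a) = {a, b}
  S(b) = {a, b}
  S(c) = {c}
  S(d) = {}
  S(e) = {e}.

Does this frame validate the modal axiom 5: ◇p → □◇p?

By correspondence theory, 5 is valid on a frame iff S is Euclidean.
Euclidean: yes — any two successors of a common world are S-related.

Yes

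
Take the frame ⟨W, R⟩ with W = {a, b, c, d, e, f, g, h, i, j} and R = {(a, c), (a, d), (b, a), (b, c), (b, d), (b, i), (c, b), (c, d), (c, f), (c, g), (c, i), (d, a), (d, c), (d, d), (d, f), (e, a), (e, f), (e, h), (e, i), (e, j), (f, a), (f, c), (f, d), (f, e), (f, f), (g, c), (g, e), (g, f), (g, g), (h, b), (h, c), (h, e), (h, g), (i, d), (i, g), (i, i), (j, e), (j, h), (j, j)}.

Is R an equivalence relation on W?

No

Reflexive: no — a is not related to itself.
Symmetric: no — a R c but not c R a.
Transitive: no — a R c and c R b, but not a R b.
So R is not an equivalence relation.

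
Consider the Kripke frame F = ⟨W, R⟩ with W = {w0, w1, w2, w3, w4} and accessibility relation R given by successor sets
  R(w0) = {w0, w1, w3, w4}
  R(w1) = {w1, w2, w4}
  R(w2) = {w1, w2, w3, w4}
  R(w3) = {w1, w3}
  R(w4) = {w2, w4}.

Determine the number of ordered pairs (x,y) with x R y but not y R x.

Enumerating: (w0,w1), (w0,w3), (w0,w4), (w1,w4), (w2,w3), (w3,w1).

6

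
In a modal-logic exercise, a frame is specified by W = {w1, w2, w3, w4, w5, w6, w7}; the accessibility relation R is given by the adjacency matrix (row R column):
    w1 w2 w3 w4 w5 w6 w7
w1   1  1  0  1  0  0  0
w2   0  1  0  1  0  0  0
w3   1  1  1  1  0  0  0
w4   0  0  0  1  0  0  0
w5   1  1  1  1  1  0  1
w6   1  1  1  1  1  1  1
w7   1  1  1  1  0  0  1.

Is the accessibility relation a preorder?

Yes

Reflexive: yes — every world is R-related to itself.
Transitive: yes — every two-step R-path is closed by a direct edge.
So R is a preorder.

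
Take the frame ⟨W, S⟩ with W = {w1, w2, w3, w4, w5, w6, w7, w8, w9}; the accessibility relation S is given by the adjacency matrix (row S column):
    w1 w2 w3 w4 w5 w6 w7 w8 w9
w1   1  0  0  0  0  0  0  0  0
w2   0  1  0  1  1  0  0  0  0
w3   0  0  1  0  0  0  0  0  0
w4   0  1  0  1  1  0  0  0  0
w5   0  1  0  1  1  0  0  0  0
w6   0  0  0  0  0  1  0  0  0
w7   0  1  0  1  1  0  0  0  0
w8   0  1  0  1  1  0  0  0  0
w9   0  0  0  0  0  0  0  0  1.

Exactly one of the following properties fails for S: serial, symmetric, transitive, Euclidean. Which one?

symmetric

Serial: yes — every world has a successor (e.g. w1 S w1).
Symmetric: no — w7 S w2 but not w2 S w7.
Transitive: yes — every two-step S-path is closed by a direct edge.
Euclidean: yes — any two successors of a common world are S-related.
Only symmetric fails.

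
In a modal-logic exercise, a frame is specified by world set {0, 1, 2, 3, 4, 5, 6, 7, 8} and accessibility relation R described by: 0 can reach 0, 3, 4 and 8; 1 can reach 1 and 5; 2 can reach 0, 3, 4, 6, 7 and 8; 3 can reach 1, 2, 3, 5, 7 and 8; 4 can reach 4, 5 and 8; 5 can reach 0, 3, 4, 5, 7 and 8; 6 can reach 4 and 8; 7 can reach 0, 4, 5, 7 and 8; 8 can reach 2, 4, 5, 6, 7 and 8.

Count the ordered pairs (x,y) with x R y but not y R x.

Enumerating: (0,3), (0,4), (0,8), (1,5), (2,0), (2,4), (2,6), (2,7), (3,1), (3,7), (3,8), (5,0), (6,4), (7,0), (7,4).

15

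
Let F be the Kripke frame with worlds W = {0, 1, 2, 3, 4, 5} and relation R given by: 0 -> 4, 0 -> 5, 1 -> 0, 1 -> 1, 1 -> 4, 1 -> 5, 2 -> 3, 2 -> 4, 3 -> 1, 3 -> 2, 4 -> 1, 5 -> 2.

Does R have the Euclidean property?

Euclidean: no — 0 R 4 and 0 R 5, but not 4 R 5.

No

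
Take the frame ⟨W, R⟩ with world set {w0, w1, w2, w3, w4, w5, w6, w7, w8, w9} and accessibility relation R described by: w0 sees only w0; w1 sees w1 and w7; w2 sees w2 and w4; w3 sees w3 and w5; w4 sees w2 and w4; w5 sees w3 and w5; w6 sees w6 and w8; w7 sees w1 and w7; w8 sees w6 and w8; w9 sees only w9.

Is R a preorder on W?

Reflexive: yes — every world is R-related to itself.
Transitive: yes — every two-step R-path is closed by a direct edge.
So R is a preorder.

Yes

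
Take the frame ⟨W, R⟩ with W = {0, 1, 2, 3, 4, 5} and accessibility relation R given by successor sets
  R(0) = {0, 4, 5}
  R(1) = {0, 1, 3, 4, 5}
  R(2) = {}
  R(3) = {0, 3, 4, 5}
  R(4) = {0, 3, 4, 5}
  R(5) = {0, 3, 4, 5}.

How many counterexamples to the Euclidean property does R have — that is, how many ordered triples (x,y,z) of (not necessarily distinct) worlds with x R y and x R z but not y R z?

8

Enumerating: (1,0,1), (1,0,3), (1,3,1), (1,4,1), (1,5,1), (3,0,3), (4,0,3), (5,0,3).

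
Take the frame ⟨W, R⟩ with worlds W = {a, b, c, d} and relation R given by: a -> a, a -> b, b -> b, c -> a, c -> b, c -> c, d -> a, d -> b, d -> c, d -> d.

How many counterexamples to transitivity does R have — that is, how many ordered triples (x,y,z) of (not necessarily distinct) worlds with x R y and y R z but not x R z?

0

R is transitive; there are no such tuples.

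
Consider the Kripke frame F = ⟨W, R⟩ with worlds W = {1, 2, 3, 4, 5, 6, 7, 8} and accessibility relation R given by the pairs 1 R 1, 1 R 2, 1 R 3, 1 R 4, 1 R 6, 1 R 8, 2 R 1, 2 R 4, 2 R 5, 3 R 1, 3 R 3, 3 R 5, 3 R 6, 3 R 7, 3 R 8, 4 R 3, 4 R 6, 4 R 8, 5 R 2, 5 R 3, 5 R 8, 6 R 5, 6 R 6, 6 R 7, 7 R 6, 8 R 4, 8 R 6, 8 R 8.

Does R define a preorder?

Reflexive: no — 2 is not related to itself.
Transitive: no — 1 R 2 and 2 R 5, but not 1 R 5.
So R is not a preorder.

No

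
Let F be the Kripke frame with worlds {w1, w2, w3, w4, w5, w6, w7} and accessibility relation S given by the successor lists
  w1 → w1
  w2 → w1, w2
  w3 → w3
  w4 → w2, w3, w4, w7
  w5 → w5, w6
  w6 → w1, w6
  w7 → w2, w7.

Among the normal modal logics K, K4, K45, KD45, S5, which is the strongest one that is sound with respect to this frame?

K

Transitive (axiom 4): no — w4 S w2 and w2 S w1, but not w4 S w1.
Euclidean (axiom 5): no — w4 S w2 and w4 S w3, but not w2 S w3.
Serial (axiom D): yes — every world has a successor (e.g. w1 S w1).
Reflexive (axiom T): yes — every world is S-related to itself.
So F validates K; K4 would additionally require S to be transitive. The strongest is K.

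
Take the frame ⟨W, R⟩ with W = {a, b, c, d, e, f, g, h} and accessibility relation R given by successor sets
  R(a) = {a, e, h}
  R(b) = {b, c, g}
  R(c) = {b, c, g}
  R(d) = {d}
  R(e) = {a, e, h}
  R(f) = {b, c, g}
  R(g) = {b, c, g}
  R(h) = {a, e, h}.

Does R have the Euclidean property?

Yes

Euclidean: yes — any two successors of a common world are R-related.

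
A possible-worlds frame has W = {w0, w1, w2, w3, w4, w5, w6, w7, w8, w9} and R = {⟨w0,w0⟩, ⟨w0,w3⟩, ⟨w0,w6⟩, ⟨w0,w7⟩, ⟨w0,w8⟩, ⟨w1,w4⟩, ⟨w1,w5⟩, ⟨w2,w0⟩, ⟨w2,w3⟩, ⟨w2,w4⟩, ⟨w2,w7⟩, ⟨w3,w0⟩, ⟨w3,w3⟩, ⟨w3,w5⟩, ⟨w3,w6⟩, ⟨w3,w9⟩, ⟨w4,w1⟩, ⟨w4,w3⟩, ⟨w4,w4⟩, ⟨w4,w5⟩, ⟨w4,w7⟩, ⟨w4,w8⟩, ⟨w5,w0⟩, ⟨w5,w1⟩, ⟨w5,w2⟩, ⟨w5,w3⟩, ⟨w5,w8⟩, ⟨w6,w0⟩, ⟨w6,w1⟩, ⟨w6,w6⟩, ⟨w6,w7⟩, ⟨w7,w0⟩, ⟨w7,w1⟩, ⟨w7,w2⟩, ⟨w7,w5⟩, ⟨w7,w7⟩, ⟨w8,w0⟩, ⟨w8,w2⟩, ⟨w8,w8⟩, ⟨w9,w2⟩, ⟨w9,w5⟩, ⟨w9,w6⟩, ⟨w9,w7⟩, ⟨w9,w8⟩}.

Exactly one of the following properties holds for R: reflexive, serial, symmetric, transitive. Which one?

serial

Reflexive: no — w1 is not related to itself.
Serial: yes — every world has a successor (e.g. w0 R w0).
Symmetric: no — w2 R w0 but not w0 R w2.
Transitive: no — w0 R w3 and w3 R w5, but not w0 R w5.
Only serial holds.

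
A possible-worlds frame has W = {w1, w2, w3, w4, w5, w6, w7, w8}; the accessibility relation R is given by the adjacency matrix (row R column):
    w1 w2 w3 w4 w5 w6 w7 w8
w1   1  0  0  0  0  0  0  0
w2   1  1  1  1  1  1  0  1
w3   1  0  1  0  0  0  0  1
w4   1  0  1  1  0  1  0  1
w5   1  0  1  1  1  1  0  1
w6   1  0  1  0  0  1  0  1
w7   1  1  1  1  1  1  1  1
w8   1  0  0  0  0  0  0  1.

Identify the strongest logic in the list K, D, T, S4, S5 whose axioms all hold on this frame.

Serial (axiom D): yes — every world has a successor (e.g. w1 R w1).
Reflexive (axiom T): yes — every world is R-related to itself.
Transitive (axiom 4): yes — every two-step R-path is closed by a direct edge.
Euclidean (axiom 5): no — w2 R w1 and w2 R w3, but not w1 R w3.
So F validates K, D, T, S4; S5 would additionally require R to be Euclidean. The strongest is S4.

S4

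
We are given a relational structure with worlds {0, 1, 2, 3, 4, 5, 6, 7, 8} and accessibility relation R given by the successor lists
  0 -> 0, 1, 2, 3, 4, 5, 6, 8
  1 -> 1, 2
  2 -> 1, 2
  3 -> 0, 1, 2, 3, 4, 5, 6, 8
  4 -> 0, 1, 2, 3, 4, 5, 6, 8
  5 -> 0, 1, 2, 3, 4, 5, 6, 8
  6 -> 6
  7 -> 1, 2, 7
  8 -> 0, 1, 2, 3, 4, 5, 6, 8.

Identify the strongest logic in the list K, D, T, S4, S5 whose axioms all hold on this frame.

S4

Serial (axiom D): yes — every world has a successor (e.g. 0 R 0).
Reflexive (axiom T): yes — every world is R-related to itself.
Transitive (axiom 4): yes — every two-step R-path is closed by a direct edge.
Euclidean (axiom 5): no — 0 R 1 and 0 R 3, but not 1 R 3.
So F validates K, D, T, S4; S5 would additionally require R to be Euclidean. The strongest is S4.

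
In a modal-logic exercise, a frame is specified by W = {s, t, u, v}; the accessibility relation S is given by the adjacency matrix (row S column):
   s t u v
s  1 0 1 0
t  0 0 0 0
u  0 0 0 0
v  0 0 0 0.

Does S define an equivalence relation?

No

Reflexive: no — t is not related to itself.
Symmetric: no — s S u but not u S s.
Transitive: yes — every two-step S-path is closed by a direct edge.
So S is not an equivalence relation.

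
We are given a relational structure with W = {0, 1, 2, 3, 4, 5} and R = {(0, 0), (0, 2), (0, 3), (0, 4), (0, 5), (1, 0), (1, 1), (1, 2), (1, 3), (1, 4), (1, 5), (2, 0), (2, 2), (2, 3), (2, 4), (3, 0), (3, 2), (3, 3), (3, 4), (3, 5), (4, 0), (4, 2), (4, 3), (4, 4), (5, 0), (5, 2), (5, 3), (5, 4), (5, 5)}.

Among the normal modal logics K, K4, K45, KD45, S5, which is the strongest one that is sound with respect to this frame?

Transitive (axiom 4): no — 2 R 0 and 0 R 5, but not 2 R 5.
Euclidean (axiom 5): no — 0 R 2 and 0 R 5, but not 2 R 5.
Serial (axiom D): yes — every world has a successor (e.g. 0 R 0).
Reflexive (axiom T): yes — every world is R-related to itself.
So F validates K; K4 would additionally require R to be transitive. The strongest is K.

K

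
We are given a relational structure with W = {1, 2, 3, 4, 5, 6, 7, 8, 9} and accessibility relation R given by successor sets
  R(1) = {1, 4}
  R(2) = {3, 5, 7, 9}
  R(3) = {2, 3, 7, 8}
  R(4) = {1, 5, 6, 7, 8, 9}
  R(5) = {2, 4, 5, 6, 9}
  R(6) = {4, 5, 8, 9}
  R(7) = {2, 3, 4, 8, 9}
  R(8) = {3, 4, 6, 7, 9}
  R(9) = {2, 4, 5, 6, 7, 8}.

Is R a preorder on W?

No

Reflexive: no — 2 is not related to itself.
Transitive: no — 1 R 4 and 4 R 5, but not 1 R 5.
So R is not a preorder.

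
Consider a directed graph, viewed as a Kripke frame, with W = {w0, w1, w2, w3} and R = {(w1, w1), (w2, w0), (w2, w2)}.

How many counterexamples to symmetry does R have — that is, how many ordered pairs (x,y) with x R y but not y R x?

Enumerating: (w2,w0).

1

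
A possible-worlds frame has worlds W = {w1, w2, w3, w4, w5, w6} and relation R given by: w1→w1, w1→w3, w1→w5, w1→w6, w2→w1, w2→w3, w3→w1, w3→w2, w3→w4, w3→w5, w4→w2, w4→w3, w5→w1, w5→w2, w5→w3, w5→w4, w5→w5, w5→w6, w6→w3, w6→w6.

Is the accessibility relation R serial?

Yes

Serial: yes — every world has a successor (e.g. w1 R w1).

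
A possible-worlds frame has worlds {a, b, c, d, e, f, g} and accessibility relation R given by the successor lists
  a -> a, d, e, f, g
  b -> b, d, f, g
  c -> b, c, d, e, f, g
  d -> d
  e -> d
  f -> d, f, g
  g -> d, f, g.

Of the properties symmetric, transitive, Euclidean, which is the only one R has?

transitive

Symmetric: no — a R d but not d R a.
Transitive: yes — every two-step R-path is closed by a direct edge.
Euclidean: no — a R d and a R e, but not d R e.
Only transitive holds.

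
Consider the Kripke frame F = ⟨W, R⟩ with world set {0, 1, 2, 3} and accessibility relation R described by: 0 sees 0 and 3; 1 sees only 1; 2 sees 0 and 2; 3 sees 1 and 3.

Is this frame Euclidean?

Euclidean: no — 0 R 3 and 0 R 0, but not 3 R 0.

No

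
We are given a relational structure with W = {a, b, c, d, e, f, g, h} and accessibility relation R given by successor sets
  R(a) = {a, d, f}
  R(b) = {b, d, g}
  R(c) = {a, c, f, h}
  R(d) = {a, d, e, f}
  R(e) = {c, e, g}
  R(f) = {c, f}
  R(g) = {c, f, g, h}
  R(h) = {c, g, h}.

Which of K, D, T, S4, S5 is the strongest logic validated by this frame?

Serial (axiom D): yes — every world has a successor (e.g. a R a).
Reflexive (axiom T): yes — every world is R-related to itself.
Transitive (axiom 4): no — a R d and d R e, but not a R e.
Euclidean (axiom 5): no — a R f and a R d, but not f R d.
So F validates K, D, T; S4 would additionally require R to be transitive. The strongest is T.

T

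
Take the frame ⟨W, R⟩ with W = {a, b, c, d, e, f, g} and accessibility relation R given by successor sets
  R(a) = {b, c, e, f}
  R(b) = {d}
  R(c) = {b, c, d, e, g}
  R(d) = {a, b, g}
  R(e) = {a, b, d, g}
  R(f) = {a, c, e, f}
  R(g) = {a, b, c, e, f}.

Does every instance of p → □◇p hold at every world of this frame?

Axiom B corresponds to the accessibility relation being symmetric.
Symmetric: no — a R b but not b R a.

No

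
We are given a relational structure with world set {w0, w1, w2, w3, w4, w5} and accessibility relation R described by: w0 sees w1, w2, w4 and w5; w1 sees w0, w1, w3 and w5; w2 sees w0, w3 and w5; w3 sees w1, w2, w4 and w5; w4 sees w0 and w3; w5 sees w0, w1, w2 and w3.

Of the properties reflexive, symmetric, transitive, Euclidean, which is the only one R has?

Reflexive: no — w0 is not related to itself.
Symmetric: yes — every pair in R has its reverse in R.
Transitive: no — w0 R w1 and w1 R w3, but not w0 R w3.
Euclidean: no — w0 R w1 and w0 R w2, but not w1 R w2.
Only symmetric holds.

symmetric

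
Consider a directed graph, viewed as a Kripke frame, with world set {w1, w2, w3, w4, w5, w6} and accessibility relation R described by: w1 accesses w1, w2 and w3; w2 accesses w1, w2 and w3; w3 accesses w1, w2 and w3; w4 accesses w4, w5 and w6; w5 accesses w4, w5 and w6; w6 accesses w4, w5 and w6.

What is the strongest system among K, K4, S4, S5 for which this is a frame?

Transitive (axiom 4): yes — every two-step R-path is closed by a direct edge.
Reflexive (axiom T): yes — every world is R-related to itself.
Euclidean (axiom 5): yes — any two successors of a common world are R-related.
So F validates K, K4, S4, S5. The strongest is S5.

S5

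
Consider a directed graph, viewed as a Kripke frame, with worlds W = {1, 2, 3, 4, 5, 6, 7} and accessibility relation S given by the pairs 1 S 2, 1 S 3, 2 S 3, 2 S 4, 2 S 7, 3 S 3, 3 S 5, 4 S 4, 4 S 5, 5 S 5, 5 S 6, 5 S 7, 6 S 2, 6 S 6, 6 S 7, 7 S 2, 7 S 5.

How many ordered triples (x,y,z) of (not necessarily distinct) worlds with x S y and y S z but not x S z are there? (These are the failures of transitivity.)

Enumerating: (1,2,4), (1,2,7), (1,3,5), (2,3,5), (2,4,5), (2,7,2), (2,7,5), (3,5,6), (3,5,7), (4,5,6), (4,5,7), (5,6,2), … and 9 more.
Total: 21.

21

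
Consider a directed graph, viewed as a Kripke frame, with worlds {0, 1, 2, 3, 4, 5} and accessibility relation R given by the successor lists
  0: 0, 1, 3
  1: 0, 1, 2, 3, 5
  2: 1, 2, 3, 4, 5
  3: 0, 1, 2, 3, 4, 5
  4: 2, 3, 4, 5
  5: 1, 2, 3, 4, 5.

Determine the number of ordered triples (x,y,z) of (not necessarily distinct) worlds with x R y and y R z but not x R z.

16

Enumerating: (0,1,2), (0,1,5), (0,3,2), (0,3,4), (0,3,5), (1,2,4), (1,3,4), (1,5,4), (2,1,0), (2,3,0), (4,2,1), (4,3,0), (4,3,1), (4,5,1), (5,1,0), (5,3,0).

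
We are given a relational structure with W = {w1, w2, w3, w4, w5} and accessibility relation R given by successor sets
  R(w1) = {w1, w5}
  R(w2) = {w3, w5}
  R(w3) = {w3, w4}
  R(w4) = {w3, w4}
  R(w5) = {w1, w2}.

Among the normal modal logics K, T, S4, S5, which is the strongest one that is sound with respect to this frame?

K

Reflexive (axiom T): no — w2 is not related to itself.
Transitive (axiom 4): no — w1 R w5 and w5 R w2, but not w1 R w2.
Euclidean (axiom 5): no — w2 R w3 and w2 R w5, but not w3 R w5.
So F validates K; T would additionally require R to be reflexive. The strongest is K.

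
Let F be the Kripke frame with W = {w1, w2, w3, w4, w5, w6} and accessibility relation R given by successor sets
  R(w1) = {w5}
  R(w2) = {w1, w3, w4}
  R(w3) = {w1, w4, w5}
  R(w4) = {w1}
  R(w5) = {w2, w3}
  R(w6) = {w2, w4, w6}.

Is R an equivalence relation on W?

Reflexive: no — w1 is not related to itself.
Symmetric: no — w1 R w5 but not w5 R w1.
Transitive: no — w1 R w5 and w5 R w2, but not w1 R w2.
So R is not an equivalence relation.

No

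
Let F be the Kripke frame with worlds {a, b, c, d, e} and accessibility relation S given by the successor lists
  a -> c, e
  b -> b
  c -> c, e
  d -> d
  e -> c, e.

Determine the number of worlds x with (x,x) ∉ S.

Enumerating: a.

1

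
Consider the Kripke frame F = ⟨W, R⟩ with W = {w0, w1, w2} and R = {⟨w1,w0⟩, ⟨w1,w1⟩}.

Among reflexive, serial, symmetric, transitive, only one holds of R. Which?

transitive

Reflexive: no — w0 is not related to itself.
Serial: no — w0 has no R-successor.
Symmetric: no — w1 R w0 but not w0 R w1.
Transitive: yes — every two-step R-path is closed by a direct edge.
Only transitive holds.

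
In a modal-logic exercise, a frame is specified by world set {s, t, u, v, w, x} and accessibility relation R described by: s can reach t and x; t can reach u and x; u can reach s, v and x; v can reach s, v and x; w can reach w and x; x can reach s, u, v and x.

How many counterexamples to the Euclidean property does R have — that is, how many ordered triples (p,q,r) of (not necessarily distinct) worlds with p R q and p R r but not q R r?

13

Enumerating: (s,t,t), (s,x,t), (t,u,u), (u,s,s), (u,s,v), (v,s,s), (v,s,v), (w,x,w), (x,s,s), (x,s,u), (x,s,v), (x,u,u), (x,v,u).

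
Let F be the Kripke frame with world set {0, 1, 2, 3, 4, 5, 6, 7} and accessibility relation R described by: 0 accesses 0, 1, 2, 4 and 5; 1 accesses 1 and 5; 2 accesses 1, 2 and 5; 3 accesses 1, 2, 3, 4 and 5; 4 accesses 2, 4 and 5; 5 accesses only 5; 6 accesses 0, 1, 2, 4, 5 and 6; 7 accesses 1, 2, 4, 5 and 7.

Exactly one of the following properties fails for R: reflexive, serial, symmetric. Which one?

Reflexive: yes — every world is R-related to itself.
Serial: yes — every world has a successor (e.g. 0 R 0).
Symmetric: no — 0 R 1 but not 1 R 0.
Only symmetric fails.

symmetric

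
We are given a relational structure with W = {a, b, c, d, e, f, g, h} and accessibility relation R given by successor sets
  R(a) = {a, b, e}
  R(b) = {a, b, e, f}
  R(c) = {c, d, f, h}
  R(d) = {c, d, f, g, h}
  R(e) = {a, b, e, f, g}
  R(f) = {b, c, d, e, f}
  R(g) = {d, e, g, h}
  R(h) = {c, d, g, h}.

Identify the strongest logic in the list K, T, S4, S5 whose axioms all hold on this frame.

Reflexive (axiom T): yes — every world is R-related to itself.
Transitive (axiom 4): no — a R b and b R f, but not a R f.
Euclidean (axiom 5): no — b R a and b R f, but not a R f.
So F validates K, T; S4 would additionally require R to be transitive. The strongest is T.

T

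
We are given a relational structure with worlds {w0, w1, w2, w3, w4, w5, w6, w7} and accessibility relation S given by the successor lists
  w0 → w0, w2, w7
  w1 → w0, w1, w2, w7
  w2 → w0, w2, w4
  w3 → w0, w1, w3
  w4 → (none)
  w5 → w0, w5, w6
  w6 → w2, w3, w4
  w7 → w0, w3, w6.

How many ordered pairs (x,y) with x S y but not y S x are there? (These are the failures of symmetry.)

13

Enumerating: (w1,w0), (w1,w2), (w1,w7), (w2,w4), (w3,w0), (w3,w1), (w5,w0), (w5,w6), (w6,w2), (w6,w3), (w6,w4), (w7,w3), (w7,w6).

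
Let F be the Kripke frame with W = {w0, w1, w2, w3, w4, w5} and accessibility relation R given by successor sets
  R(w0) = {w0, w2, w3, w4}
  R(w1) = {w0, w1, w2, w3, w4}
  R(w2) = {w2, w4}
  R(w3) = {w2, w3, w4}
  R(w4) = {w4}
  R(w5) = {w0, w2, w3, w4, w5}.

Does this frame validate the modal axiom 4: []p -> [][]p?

Yes

The schema 4 characterises exactly the transitive frames.
Transitive: yes — every two-step R-path is closed by a direct edge.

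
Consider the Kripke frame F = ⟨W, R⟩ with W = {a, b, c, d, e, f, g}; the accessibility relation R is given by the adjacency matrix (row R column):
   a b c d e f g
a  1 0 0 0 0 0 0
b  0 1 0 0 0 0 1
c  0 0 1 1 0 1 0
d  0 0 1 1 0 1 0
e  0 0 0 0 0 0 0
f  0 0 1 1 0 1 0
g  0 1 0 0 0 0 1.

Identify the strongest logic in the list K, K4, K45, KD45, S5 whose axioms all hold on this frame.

Transitive (axiom 4): yes — every two-step R-path is closed by a direct edge.
Euclidean (axiom 5): yes — any two successors of a common world are R-related.
Serial (axiom D): no — e has no R-successor.
Reflexive (axiom T): no — e is not related to itself.
So F validates K, K4, K45; KD45 would additionally require R to be serial. The strongest is K45.

K45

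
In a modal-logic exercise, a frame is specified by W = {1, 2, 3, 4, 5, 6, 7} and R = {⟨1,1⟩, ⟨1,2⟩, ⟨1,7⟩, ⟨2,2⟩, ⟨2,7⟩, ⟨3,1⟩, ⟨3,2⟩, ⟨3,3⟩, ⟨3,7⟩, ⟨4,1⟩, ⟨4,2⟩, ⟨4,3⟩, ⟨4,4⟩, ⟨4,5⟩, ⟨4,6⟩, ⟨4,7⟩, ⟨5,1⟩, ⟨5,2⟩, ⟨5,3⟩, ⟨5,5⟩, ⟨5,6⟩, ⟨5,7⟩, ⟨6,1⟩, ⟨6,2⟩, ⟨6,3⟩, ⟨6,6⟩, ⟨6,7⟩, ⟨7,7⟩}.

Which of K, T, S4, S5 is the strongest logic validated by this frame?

Reflexive (axiom T): yes — every world is R-related to itself.
Transitive (axiom 4): yes — every two-step R-path is closed by a direct edge.
Euclidean (axiom 5): no — 1 R 7 and 1 R 2, but not 7 R 2.
So F validates K, T, S4; S5 would additionally require R to be Euclidean. The strongest is S4.

S4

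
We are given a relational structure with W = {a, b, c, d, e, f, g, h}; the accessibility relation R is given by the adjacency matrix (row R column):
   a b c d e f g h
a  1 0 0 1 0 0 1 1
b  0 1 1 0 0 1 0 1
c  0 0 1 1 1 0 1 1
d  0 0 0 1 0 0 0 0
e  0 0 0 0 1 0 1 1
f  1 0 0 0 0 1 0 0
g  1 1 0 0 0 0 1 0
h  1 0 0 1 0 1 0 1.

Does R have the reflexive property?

Reflexive: yes — every world is R-related to itself.

Yes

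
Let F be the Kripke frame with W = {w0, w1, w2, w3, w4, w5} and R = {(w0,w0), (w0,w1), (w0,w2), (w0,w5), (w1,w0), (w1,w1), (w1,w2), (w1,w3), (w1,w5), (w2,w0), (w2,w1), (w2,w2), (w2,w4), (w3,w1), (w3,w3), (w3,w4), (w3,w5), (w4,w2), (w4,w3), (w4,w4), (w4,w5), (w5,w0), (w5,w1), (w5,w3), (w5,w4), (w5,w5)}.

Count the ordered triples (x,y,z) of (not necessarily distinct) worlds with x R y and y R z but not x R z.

24

Enumerating: (w0,w1,w3), (w0,w2,w4), (w0,w5,w3), (w0,w5,w4), (w1,w2,w4), (w1,w3,w4), (w1,w5,w4), (w2,w0,w5), (w2,w1,w3), (w2,w1,w5), (w2,w4,w3), (w2,w4,w5), … and 12 more.
Total: 24.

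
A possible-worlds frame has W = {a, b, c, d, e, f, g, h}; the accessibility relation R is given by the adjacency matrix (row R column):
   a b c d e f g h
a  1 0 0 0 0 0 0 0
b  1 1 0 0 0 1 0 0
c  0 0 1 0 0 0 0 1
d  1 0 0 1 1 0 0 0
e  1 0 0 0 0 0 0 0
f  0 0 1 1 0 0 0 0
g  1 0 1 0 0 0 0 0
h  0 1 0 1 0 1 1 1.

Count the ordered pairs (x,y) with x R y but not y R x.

Enumerating: (b,a), (b,f), (c,h), (d,a), (d,e), (e,a), (f,c), (f,d), (g,a), (g,c), (h,b), (h,d), (h,f), (h,g).

14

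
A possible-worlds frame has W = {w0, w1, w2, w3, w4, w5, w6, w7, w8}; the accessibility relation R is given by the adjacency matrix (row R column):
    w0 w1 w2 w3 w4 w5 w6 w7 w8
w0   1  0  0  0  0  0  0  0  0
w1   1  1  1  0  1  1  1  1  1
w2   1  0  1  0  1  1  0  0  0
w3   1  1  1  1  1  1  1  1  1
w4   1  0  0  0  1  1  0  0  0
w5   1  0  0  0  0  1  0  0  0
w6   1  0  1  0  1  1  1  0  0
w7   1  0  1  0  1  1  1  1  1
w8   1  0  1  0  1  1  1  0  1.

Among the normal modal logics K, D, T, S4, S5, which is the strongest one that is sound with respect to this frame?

Serial (axiom D): yes — every world has a successor (e.g. w0 R w0).
Reflexive (axiom T): yes — every world is R-related to itself.
Transitive (axiom 4): yes — every two-step R-path is closed by a direct edge.
Euclidean (axiom 5): no — w1 R w0 and w1 R w2, but not w0 R w2.
So F validates K, D, T, S4; S5 would additionally require R to be Euclidean. The strongest is S4.

S4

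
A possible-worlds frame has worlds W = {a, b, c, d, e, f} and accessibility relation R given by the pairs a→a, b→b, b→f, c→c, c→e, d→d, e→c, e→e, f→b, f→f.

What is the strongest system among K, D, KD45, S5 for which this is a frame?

S5

Serial (axiom D): yes — every world has a successor (e.g. a R a).
Euclidean (axiom 5): yes — any two successors of a common world are R-related.
Transitive (axiom 4): yes — every two-step R-path is closed by a direct edge.
Reflexive (axiom T): yes — every world is R-related to itself.
So F validates K, D, KD45, S5. The strongest is S5.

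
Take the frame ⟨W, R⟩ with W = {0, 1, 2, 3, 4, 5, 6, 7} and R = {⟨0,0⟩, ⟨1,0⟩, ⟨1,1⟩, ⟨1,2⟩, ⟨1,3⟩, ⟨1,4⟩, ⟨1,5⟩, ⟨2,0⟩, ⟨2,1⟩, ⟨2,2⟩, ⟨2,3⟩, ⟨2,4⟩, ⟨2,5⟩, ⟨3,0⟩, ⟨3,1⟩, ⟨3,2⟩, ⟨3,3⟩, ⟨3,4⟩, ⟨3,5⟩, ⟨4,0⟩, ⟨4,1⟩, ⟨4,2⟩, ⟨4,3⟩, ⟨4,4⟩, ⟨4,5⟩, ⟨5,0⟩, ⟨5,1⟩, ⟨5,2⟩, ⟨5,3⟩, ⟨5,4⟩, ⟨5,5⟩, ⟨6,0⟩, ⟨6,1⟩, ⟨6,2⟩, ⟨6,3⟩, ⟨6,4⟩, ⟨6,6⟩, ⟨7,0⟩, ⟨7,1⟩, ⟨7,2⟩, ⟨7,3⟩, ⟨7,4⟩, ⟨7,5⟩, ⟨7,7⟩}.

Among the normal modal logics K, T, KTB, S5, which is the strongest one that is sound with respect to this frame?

Reflexive (axiom T): yes — every world is R-related to itself.
Symmetric (axiom B): no — 1 R 0 but not 0 R 1.
Euclidean (axiom 5): no — 1 R 0 and 1 R 2, but not 0 R 2.
So F validates K, T; KTB would additionally require R to be symmetric. The strongest is T.

T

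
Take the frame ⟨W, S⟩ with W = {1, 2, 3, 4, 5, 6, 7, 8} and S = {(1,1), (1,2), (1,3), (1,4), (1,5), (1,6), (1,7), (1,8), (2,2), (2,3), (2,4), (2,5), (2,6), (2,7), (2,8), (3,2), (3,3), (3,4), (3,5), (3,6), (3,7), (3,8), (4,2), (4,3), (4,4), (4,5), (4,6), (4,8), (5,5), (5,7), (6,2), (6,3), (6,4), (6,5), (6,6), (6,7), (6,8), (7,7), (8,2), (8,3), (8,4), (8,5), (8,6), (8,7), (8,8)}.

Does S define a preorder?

No

Reflexive: yes — every world is S-related to itself.
Transitive: no — 4 S 2 and 2 S 7, but not 4 S 7.
So S is not a preorder.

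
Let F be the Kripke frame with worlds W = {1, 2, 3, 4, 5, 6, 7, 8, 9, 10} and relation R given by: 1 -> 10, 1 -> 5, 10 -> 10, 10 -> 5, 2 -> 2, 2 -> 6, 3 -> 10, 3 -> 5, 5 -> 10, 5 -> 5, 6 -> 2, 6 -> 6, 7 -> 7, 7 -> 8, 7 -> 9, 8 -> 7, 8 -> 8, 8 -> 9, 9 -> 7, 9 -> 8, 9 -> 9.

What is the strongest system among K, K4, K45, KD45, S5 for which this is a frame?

Transitive (axiom 4): yes — every two-step R-path is closed by a direct edge.
Euclidean (axiom 5): yes — any two successors of a common world are R-related.
Serial (axiom D): no — 4 has no R-successor.
Reflexive (axiom T): no — 1 is not related to itself.
So F validates K, K4, K45; KD45 would additionally require R to be serial. The strongest is K45.

K45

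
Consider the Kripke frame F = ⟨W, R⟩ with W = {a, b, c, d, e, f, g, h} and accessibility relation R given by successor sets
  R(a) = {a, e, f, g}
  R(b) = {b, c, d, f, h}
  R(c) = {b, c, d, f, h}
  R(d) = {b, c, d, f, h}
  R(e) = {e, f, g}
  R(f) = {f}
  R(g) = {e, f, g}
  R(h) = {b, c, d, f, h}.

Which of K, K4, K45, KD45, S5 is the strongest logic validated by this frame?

K4

Transitive (axiom 4): yes — every two-step R-path is closed by a direct edge.
Euclidean (axiom 5): no — a R f and a R e, but not f R e.
Serial (axiom D): yes — every world has a successor (e.g. a R a).
Reflexive (axiom T): yes — every world is R-related to itself.
So F validates K, K4; K45 would additionally require R to be Euclidean. The strongest is K4.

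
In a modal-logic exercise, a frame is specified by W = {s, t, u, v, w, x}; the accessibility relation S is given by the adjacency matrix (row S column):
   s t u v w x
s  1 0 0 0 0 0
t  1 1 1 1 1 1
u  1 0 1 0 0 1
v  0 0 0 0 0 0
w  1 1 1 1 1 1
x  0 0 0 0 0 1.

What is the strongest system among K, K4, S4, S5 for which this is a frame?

K4

Transitive (axiom 4): yes — every two-step S-path is closed by a direct edge.
Reflexive (axiom T): no — v is not related to itself.
Euclidean (axiom 5): no — t S s and t S u, but not s S u.
So F validates K, K4; S4 would additionally require S to be reflexive. The strongest is K4.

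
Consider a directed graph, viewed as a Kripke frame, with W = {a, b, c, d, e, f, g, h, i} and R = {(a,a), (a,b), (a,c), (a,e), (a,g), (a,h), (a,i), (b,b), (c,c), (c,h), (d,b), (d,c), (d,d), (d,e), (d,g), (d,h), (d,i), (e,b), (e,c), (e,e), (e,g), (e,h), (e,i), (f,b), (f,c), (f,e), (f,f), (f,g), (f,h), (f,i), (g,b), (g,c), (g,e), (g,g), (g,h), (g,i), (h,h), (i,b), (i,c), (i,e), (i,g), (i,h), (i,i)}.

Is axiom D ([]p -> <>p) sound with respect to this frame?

Axiom D corresponds to the accessibility relation being serial.
Serial: yes — every world has a successor (e.g. a R a).

Yes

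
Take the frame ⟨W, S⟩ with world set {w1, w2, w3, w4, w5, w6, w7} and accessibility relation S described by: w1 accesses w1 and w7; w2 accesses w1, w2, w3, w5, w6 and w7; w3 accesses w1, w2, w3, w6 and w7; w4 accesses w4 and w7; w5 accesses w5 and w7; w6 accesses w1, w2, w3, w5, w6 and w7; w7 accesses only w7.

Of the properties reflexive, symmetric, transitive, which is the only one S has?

Reflexive: yes — every world is S-related to itself.
Symmetric: no — w1 S w7 but not w7 S w1.
Transitive: no — w3 S w2 and w2 S w5, but not w3 S w5.
Only reflexive holds.

reflexive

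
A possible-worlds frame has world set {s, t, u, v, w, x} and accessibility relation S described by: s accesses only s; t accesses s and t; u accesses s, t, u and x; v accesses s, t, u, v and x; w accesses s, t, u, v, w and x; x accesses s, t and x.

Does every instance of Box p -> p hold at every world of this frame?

The schema T characterises exactly the reflexive frames.
Reflexive: yes — every world is S-related to itself.

Yes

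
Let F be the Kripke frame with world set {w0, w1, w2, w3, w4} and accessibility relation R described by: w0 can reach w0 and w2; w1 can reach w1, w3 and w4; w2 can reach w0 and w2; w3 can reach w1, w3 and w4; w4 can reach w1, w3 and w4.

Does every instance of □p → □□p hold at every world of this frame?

Yes

By correspondence theory, 4 is valid on a frame iff R is transitive.
Transitive: yes — every two-step R-path is closed by a direct edge.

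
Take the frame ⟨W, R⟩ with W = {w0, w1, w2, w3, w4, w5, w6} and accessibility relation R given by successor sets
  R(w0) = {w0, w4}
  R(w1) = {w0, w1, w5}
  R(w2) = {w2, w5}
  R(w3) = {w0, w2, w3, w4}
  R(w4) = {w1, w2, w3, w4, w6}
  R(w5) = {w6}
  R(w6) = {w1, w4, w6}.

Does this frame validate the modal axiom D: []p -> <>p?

The schema D characterises exactly the serial frames.
Serial: yes — every world has a successor (e.g. w0 R w0).

Yes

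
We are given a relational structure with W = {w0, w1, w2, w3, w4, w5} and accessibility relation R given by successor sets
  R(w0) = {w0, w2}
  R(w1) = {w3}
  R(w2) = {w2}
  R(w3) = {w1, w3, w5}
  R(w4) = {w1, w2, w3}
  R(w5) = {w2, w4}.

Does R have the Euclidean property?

No

Euclidean: no — w3 R w1 and w3 R w5, but not w1 R w5.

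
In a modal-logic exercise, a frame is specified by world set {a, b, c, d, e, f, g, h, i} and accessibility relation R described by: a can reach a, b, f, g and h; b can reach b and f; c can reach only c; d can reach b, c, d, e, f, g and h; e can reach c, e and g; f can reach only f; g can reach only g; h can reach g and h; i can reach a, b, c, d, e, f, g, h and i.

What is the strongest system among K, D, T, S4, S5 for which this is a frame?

Serial (axiom D): yes — every world has a successor (e.g. a R a).
Reflexive (axiom T): yes — every world is R-related to itself.
Transitive (axiom 4): yes — every two-step R-path is closed by a direct edge.
Euclidean (axiom 5): no — a R b and a R g, but not b R g.
So F validates K, D, T, S4; S5 would additionally require R to be Euclidean. The strongest is S4.

S4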